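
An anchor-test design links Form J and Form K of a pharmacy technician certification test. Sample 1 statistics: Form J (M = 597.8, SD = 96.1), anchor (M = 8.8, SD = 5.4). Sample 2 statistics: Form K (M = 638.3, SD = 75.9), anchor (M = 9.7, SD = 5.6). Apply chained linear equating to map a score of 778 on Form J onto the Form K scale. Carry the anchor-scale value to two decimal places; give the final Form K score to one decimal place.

763.4

Form J → anchor (Sample 1): v = (5.4/96.1)(778 − 597.8) + 8.8 = 18.93
anchor → Form K (Sample 2): y = (75.9/5.6)(18.93 − 9.7) + 638.3 = 763.4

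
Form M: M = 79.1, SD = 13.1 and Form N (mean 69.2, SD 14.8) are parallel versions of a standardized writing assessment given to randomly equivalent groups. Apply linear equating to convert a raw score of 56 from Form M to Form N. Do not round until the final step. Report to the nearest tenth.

43.1

Linear equating: y = (SD_Y/SD_X)(x − M_X) + M_Y
y = (14.8/13.1)(56 − 79.1) + 69.2
y = 1.129771 × -23.1 + 69.2 = -26.0977 + 69.2 = 43.1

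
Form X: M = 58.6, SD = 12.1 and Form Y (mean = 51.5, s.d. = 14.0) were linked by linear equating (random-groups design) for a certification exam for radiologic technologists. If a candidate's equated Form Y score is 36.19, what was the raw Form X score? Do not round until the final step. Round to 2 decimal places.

Invert y = (SD_Y/SD_X)(x − M_X) + M_Y:
x = (SD_X/SD_Y)(y − M_Y) + M_X = (12.1/14.0)(36.19 − 51.5) + 58.6
x = 0.864286 × -15.310 + 58.6 = 45.37

45.37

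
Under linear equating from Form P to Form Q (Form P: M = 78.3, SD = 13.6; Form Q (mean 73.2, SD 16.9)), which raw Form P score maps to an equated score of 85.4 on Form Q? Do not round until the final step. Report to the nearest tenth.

Invert y = (SD_Y/SD_X)(x − M_X) + M_Y:
x = (SD_X/SD_Y)(y − M_Y) + M_X = (13.6/16.9)(85.4 − 73.2) + 78.3
x = 0.804734 × 12.200 + 78.3 = 88.1

88.1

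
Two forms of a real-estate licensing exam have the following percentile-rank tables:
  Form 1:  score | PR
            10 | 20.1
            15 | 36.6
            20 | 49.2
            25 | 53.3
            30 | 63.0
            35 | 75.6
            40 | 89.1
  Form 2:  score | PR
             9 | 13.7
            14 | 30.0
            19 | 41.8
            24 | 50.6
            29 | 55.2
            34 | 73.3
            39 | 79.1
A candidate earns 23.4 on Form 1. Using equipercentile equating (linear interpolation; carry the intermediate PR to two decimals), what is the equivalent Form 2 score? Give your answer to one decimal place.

PR of 23.4 on Form 1: 49.2 + (23.4 − 20)/(25 − 20) × (53.3 − 49.2) = 51.99
On Form 2, PR 51.99 falls between score 24 (PR 50.6) and 29 (PR 55.2).
Interpolate: 24 + (51.99 − 50.6)/(55.2 − 50.6) × (29 − 24) = 25.5

25.5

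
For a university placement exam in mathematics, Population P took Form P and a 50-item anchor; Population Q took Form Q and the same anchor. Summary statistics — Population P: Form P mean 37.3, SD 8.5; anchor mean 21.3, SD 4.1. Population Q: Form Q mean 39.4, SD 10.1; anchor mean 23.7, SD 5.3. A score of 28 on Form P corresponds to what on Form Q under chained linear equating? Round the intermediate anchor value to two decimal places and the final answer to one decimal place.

Form P → anchor (Population P): v = (4.1/8.5)(28 − 37.3) + 21.3 = 16.81
anchor → Form Q (Population Q): y = (10.1/5.3)(16.81 − 23.7) + 39.4 = 26.3

26.3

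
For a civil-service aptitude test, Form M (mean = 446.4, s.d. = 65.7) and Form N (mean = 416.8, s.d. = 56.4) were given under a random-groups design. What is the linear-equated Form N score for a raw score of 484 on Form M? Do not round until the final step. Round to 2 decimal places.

449.08

Linear equating: y = (SD_Y/SD_X)(x − M_X) + M_Y
y = (56.4/65.7)(484 − 446.4) + 416.8
y = 0.858447 × 37.6 + 416.8 = 32.2776 + 416.8 = 449.08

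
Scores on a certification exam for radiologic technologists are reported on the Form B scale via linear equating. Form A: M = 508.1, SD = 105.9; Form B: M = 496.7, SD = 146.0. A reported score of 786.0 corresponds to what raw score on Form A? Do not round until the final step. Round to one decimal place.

Invert y = (SD_Y/SD_X)(x − M_X) + M_Y:
x = (SD_X/SD_Y)(y − M_Y) + M_X = (105.9/146.0)(786.0 − 496.7) + 508.1
x = 0.725342 × 289.300 + 508.1 = 717.9

717.9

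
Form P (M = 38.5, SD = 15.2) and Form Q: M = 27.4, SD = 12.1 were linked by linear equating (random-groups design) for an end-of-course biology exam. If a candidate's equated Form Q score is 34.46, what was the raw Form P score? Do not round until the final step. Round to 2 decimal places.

Invert y = (SD_Y/SD_X)(x − M_X) + M_Y:
x = (SD_X/SD_Y)(y − M_Y) + M_X = (15.2/12.1)(34.46 − 27.4) + 38.5
x = 1.256198 × 7.060 + 38.5 = 47.37

47.37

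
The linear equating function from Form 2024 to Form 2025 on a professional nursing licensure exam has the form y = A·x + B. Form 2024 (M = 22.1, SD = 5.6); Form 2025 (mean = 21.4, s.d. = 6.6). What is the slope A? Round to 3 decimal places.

A = SD_Y / SD_X = 6.6 / 5.6 = 1.179

1.179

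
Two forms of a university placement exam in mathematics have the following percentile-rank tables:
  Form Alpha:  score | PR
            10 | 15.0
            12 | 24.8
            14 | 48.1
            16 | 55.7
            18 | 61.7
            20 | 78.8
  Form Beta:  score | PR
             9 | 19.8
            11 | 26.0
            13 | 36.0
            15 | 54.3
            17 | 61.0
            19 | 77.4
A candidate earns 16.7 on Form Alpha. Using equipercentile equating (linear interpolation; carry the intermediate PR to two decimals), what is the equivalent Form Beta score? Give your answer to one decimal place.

16.0

PR of 16.7 on Form Alpha: 55.7 + (16.7 − 16)/(18 − 16) × (61.7 − 55.7) = 57.80
On Form Beta, PR 57.80 falls between score 15 (PR 54.3) and 17 (PR 61.0).
Interpolate: 15 + (57.80 − 54.3)/(61.0 − 54.3) × (17 − 15) = 16.0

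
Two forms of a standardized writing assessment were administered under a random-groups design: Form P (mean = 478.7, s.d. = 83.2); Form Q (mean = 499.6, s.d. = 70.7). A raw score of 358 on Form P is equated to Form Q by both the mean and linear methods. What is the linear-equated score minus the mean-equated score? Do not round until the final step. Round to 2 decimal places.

18.13

Mean-equated: 358 + (499.6 − 478.7) = 378.90
Linear-equated: (70.7/83.2)(358 − 478.7) + 499.6 = 397.034
Difference = 397.034 − 378.90 = 18.13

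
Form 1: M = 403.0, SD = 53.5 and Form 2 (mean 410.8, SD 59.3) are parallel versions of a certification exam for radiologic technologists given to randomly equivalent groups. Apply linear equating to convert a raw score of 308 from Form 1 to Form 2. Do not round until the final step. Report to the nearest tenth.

Linear equating: y = (SD_Y/SD_X)(x − M_X) + M_Y
y = (59.3/53.5)(308 − 403.0) + 410.8
y = 1.108411 × -95.0 + 410.8 = -105.2991 + 410.8 = 305.5

305.5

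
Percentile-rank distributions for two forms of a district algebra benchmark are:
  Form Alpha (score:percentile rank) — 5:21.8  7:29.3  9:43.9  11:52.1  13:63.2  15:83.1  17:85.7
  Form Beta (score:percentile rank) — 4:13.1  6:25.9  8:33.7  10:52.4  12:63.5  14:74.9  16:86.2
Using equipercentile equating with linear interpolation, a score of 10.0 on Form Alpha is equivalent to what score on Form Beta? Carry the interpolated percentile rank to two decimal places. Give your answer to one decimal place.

PR of 10.0 on Form Alpha: 43.9 + (10.0 − 9)/(11 − 9) × (52.1 − 43.9) = 48.00
On Form Beta, PR 48.00 falls between score 8 (PR 33.7) and 10 (PR 52.4).
Interpolate: 8 + (48.00 − 33.7)/(52.4 − 33.7) × (10 − 8) = 9.5

9.5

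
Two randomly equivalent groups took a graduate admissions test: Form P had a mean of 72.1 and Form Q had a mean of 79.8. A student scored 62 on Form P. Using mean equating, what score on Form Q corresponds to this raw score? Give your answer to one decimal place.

Mean equating: y = x + (M_Y − M_X) = 62 + (79.8 − 72.1) = 69.7

69.7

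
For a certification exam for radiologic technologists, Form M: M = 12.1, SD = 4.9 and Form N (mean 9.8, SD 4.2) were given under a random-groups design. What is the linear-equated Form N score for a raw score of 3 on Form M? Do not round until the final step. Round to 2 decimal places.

2.00

Linear equating: y = (SD_Y/SD_X)(x − M_X) + M_Y
y = (4.2/4.9)(3 − 12.1) + 9.8
y = 0.857143 × -9.1 + 9.8 = -7.8000 + 9.8 = 2.00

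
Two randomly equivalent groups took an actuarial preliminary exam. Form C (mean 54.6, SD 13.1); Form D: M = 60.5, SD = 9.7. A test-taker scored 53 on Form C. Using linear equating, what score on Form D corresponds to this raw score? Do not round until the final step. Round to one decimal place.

Linear equating: y = (SD_Y/SD_X)(x − M_X) + M_Y
y = (9.7/13.1)(53 − 54.6) + 60.5
y = 0.740458 × -1.6 + 60.5 = -1.1847 + 60.5 = 59.3

59.3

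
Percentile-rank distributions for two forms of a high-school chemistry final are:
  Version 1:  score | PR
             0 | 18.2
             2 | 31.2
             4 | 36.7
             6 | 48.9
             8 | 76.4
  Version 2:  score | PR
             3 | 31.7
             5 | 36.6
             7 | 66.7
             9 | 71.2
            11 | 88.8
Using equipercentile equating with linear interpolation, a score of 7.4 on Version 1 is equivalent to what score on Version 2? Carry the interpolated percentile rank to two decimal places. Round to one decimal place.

7.6

PR of 7.4 on Version 1: 48.9 + (7.4 − 6)/(8 − 6) × (76.4 − 48.9) = 68.15
On Version 2, PR 68.15 falls between score 7 (PR 66.7) and 9 (PR 71.2).
Interpolate: 7 + (68.15 − 66.7)/(71.2 − 66.7) × (9 − 7) = 7.6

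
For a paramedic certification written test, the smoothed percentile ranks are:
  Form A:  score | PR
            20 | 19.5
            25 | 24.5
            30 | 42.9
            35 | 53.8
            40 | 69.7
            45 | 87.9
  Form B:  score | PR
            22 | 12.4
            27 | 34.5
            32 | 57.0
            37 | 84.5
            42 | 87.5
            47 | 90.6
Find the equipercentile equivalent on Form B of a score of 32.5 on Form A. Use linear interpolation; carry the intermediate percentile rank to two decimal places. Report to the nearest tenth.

PR of 32.5 on Form A: 42.9 + (32.5 − 30)/(35 − 30) × (53.8 − 42.9) = 48.35
On Form B, PR 48.35 falls between score 27 (PR 34.5) and 32 (PR 57.0).
Interpolate: 27 + (48.35 − 34.5)/(57.0 − 34.5) × (32 − 27) = 30.1

30.1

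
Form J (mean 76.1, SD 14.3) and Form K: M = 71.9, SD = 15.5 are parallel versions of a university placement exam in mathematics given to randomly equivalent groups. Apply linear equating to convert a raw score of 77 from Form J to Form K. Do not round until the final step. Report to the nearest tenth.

Linear equating: y = (SD_Y/SD_X)(x − M_X) + M_Y
y = (15.5/14.3)(77 − 76.1) + 71.9
y = 1.083916 × 0.9 + 71.9 = 0.9755 + 71.9 = 72.9

72.9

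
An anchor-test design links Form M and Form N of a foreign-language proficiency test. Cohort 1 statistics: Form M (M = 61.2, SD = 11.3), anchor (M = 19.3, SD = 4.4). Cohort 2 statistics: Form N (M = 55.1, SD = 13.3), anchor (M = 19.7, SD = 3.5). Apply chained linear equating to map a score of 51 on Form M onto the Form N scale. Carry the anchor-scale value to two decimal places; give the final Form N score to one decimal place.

Form M → anchor (Cohort 1): v = (4.4/11.3)(51 − 61.2) + 19.3 = 15.33
anchor → Form N (Cohort 2): y = (13.3/3.5)(15.33 − 19.7) + 55.1 = 38.5

38.5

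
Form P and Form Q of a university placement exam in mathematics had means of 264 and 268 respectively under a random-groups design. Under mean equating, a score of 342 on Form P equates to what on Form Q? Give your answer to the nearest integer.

Mean equating: y = x + (M_Y − M_X) = 342 + (268 − 264) = 346

346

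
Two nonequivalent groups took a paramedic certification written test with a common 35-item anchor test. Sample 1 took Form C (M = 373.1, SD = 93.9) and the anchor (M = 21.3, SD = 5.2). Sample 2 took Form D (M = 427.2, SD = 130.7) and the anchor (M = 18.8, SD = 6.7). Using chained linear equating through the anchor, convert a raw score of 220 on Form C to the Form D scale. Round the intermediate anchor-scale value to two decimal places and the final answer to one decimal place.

310.5

Form C → anchor (Sample 1): v = (5.2/93.9)(220 − 373.1) + 21.3 = 12.82
anchor → Form D (Sample 2): y = (130.7/6.7)(12.82 − 18.8) + 427.2 = 310.5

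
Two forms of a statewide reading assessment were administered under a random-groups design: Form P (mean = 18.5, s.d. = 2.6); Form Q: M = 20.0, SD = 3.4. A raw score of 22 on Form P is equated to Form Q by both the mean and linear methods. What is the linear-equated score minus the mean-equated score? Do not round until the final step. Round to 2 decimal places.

1.08

Mean-equated: 22 + (20.0 − 18.5) = 23.50
Linear-equated: (3.4/2.6)(22 − 18.5) + 20.0 = 24.577
Difference = 24.577 − 23.50 = 1.08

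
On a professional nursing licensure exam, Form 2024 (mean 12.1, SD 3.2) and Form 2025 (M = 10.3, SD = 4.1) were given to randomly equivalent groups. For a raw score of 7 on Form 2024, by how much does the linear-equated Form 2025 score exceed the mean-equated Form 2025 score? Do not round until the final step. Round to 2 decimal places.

Mean-equated: 7 + (10.3 − 12.1) = 5.20
Linear-equated: (4.1/3.2)(7 − 12.1) + 10.3 = 3.766
Difference = 3.766 − 5.20 = -1.43

-1.43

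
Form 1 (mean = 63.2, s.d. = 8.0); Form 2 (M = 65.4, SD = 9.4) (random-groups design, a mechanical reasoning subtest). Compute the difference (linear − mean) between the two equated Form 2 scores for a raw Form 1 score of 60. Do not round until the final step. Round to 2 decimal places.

-0.56

Mean-equated: 60 + (65.4 − 63.2) = 62.20
Linear-equated: (9.4/8.0)(60 − 63.2) + 65.4 = 61.640
Difference = 61.640 − 62.20 = -0.56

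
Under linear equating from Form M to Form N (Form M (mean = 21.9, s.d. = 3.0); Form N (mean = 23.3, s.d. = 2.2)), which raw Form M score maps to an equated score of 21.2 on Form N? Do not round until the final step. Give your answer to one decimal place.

19.0

Invert y = (SD_Y/SD_X)(x − M_X) + M_Y:
x = (SD_X/SD_Y)(y − M_Y) + M_X = (3.0/2.2)(21.2 − 23.3) + 21.9
x = 1.363636 × -2.100 + 21.9 = 19.0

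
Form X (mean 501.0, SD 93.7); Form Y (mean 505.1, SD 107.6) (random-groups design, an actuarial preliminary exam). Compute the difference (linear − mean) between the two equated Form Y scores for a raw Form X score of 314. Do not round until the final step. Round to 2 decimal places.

-27.74

Mean-equated: 314 + (505.1 − 501.0) = 318.10
Linear-equated: (107.6/93.7)(314 − 501.0) + 505.1 = 290.359
Difference = 290.359 − 318.10 = -27.74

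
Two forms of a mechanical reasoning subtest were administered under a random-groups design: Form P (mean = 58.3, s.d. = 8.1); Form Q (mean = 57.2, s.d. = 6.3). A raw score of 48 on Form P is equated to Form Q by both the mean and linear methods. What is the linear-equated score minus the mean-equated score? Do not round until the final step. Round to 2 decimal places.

2.29

Mean-equated: 48 + (57.2 − 58.3) = 46.90
Linear-equated: (6.3/8.1)(48 − 58.3) + 57.2 = 49.189
Difference = 49.189 − 46.90 = 2.29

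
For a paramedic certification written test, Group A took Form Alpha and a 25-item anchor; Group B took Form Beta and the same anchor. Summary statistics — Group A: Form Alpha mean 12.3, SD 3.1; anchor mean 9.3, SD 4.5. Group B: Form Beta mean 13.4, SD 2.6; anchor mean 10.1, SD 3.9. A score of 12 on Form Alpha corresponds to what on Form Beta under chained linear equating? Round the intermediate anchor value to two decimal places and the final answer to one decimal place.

Form Alpha → anchor (Group A): v = (4.5/3.1)(12 − 12.3) + 9.3 = 8.86
anchor → Form Beta (Group B): y = (2.6/3.9)(8.86 − 10.1) + 13.4 = 12.6

12.6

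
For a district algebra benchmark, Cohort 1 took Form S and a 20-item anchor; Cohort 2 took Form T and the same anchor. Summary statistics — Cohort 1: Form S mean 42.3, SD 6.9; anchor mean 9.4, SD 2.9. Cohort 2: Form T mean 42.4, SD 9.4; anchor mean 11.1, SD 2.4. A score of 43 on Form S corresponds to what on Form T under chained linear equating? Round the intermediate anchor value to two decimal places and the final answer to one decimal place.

36.9

Form S → anchor (Cohort 1): v = (2.9/6.9)(43 − 42.3) + 9.4 = 9.69
anchor → Form T (Cohort 2): y = (9.4/2.4)(9.69 − 11.1) + 42.4 = 36.9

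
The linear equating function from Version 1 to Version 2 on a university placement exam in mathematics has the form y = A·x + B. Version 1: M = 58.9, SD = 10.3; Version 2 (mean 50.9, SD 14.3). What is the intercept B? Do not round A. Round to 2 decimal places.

-30.87

A = SD_Y / SD_X = 14.3 / 10.3 = 1.388350
B = M_Y − A·M_X = 50.9 − 1.388350 × 58.9 = -30.87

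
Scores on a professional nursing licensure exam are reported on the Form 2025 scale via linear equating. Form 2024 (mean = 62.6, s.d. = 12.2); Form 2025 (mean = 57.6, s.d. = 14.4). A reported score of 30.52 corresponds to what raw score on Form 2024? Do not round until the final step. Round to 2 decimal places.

39.66

Invert y = (SD_Y/SD_X)(x − M_X) + M_Y:
x = (SD_X/SD_Y)(y − M_Y) + M_X = (12.2/14.4)(30.52 − 57.6) + 62.6
x = 0.847222 × -27.080 + 62.6 = 39.66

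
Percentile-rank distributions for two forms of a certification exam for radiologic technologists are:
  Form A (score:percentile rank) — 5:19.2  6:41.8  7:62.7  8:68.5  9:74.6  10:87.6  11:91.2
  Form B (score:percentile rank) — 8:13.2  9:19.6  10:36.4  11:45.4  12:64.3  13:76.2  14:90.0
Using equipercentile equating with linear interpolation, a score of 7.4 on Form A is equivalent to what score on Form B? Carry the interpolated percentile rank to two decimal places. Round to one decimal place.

PR of 7.4 on Form A: 62.7 + (7.4 − 7)/(8 − 7) × (68.5 − 62.7) = 65.02
On Form B, PR 65.02 falls between score 12 (PR 64.3) and 13 (PR 76.2).
Interpolate: 12 + (65.02 − 64.3)/(76.2 − 64.3) × (13 − 12) = 12.1

12.1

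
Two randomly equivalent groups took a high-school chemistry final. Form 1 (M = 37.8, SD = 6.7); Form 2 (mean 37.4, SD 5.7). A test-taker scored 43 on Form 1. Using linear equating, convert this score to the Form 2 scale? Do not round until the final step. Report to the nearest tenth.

41.8

Linear equating: y = (SD_Y/SD_X)(x − M_X) + M_Y
y = (5.7/6.7)(43 − 37.8) + 37.4
y = 0.850746 × 5.2 + 37.4 = 4.4239 + 37.4 = 41.8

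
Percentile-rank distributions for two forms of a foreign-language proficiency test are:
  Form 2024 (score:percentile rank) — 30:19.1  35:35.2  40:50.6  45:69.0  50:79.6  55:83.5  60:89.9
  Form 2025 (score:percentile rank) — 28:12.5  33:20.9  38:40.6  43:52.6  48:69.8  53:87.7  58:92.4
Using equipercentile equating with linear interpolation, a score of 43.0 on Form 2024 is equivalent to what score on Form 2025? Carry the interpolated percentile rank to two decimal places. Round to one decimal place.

PR of 43.0 on Form 2024: 50.6 + (43.0 − 40)/(45 − 40) × (69.0 − 50.6) = 61.64
On Form 2025, PR 61.64 falls between score 43 (PR 52.6) and 48 (PR 69.8).
Interpolate: 43 + (61.64 − 52.6)/(69.8 − 52.6) × (48 − 43) = 45.6

45.6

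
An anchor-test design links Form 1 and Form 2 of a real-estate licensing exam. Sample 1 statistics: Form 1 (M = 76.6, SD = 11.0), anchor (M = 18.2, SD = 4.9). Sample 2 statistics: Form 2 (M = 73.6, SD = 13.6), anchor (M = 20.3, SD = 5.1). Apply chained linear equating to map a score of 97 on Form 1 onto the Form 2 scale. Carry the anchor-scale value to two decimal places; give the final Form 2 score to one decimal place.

Form 1 → anchor (Sample 1): v = (4.9/11.0)(97 − 76.6) + 18.2 = 27.29
anchor → Form 2 (Sample 2): y = (13.6/5.1)(27.29 − 20.3) + 73.6 = 92.2

92.2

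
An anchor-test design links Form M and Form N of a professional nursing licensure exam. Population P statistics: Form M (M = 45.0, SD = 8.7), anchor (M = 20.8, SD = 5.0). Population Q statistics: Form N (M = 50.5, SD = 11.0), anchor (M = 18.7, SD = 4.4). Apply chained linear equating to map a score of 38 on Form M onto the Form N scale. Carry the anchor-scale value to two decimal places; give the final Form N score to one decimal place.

Form M → anchor (Population P): v = (5.0/8.7)(38 − 45.0) + 20.8 = 16.78
anchor → Form N (Population Q): y = (11.0/4.4)(16.78 − 18.7) + 50.5 = 45.7

45.7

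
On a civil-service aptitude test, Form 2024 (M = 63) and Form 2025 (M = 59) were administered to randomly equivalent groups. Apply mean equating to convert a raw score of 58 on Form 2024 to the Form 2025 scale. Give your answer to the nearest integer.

Mean equating: y = x + (M_Y − M_X) = 58 + (59 − 63) = 54

54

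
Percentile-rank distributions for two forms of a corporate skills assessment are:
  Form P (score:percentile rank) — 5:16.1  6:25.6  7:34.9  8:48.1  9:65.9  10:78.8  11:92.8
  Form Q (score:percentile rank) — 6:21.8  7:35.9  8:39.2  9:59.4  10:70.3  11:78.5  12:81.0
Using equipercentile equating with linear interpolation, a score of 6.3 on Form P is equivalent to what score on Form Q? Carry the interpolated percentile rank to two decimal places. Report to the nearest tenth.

PR of 6.3 on Form P: 25.6 + (6.3 − 6)/(7 − 6) × (34.9 − 25.6) = 28.39
On Form Q, PR 28.39 falls between score 6 (PR 21.8) and 7 (PR 35.9).
Interpolate: 6 + (28.39 − 21.8)/(35.9 − 21.8) × (7 − 6) = 6.5

6.5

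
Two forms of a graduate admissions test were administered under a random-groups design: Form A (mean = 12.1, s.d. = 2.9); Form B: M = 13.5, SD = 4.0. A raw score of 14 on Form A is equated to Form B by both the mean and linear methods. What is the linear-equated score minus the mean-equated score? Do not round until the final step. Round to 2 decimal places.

Mean-equated: 14 + (13.5 − 12.1) = 15.40
Linear-equated: (4.0/2.9)(14 − 12.1) + 13.5 = 16.121
Difference = 16.121 − 15.40 = 0.72

0.72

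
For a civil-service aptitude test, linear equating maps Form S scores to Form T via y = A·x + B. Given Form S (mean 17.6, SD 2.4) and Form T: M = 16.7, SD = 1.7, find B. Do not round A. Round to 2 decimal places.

4.23

A = SD_Y / SD_X = 1.7 / 2.4 = 0.708333
B = M_Y − A·M_X = 16.7 − 0.708333 × 17.6 = 4.23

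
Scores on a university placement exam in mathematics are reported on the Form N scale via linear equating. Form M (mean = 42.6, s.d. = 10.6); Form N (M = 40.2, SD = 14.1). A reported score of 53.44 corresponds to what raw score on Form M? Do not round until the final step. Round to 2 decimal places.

52.55

Invert y = (SD_Y/SD_X)(x − M_X) + M_Y:
x = (SD_X/SD_Y)(y − M_Y) + M_X = (10.6/14.1)(53.44 − 40.2) + 42.6
x = 0.751773 × 13.240 + 42.6 = 52.55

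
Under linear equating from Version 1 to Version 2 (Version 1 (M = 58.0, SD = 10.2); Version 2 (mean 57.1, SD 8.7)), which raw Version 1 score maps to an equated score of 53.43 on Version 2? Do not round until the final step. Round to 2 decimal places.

Invert y = (SD_Y/SD_X)(x − M_X) + M_Y:
x = (SD_X/SD_Y)(y − M_Y) + M_X = (10.2/8.7)(53.43 − 57.1) + 58.0
x = 1.172414 × -3.670 + 58.0 = 53.70

53.70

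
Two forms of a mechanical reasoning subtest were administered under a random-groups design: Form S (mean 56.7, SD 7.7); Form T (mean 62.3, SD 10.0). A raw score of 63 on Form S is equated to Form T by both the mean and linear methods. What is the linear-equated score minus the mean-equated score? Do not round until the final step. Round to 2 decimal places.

Mean-equated: 63 + (62.3 − 56.7) = 68.60
Linear-equated: (10.0/7.7)(63 − 56.7) + 62.3 = 70.482
Difference = 70.482 − 68.60 = 1.88

1.88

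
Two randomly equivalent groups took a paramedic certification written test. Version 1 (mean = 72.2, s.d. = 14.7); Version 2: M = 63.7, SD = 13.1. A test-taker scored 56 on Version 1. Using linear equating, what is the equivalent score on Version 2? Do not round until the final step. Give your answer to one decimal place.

49.3

Linear equating: y = (SD_Y/SD_X)(x − M_X) + M_Y
y = (13.1/14.7)(56 − 72.2) + 63.7
y = 0.891156 × -16.2 + 63.7 = -14.4367 + 63.7 = 49.3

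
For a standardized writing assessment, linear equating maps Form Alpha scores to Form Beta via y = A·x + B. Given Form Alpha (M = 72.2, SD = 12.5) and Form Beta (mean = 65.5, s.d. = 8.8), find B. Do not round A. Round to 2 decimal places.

14.67

A = SD_Y / SD_X = 8.8 / 12.5 = 0.704000
B = M_Y − A·M_X = 65.5 − 0.704000 × 72.2 = 14.67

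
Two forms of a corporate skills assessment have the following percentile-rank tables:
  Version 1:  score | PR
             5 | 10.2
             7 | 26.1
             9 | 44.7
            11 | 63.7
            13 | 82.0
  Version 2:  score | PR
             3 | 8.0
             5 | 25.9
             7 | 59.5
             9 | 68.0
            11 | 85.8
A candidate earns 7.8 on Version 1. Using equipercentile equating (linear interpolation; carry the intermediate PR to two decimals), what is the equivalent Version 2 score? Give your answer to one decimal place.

PR of 7.8 on Version 1: 26.1 + (7.8 − 7)/(9 − 7) × (44.7 − 26.1) = 33.54
On Version 2, PR 33.54 falls between score 5 (PR 25.9) and 7 (PR 59.5).
Interpolate: 5 + (33.54 − 25.9)/(59.5 − 25.9) × (7 − 5) = 5.5

5.5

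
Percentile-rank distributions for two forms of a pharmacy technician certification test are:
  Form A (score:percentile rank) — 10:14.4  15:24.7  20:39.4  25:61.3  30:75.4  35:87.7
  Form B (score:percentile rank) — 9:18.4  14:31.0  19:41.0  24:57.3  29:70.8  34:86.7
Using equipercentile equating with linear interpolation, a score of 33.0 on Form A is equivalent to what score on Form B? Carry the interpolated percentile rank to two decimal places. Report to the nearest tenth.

32.8

PR of 33.0 on Form A: 75.4 + (33.0 − 30)/(35 − 30) × (87.7 − 75.4) = 82.78
On Form B, PR 82.78 falls between score 29 (PR 70.8) and 34 (PR 86.7).
Interpolate: 29 + (82.78 − 70.8)/(86.7 − 70.8) × (34 − 29) = 32.8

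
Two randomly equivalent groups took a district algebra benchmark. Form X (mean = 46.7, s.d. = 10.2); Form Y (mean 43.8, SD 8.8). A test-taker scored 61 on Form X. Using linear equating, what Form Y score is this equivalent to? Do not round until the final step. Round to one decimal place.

Linear equating: y = (SD_Y/SD_X)(x − M_X) + M_Y
y = (8.8/10.2)(61 − 46.7) + 43.8
y = 0.862745 × 14.3 + 43.8 = 12.3373 + 43.8 = 56.1

56.1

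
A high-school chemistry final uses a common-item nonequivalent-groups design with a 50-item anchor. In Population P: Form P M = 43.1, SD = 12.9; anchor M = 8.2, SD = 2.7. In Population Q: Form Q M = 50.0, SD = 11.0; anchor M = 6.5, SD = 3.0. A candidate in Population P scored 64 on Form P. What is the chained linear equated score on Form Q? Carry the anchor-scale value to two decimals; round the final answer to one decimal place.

72.3

Form P → anchor (Population P): v = (2.7/12.9)(64 − 43.1) + 8.2 = 12.57
anchor → Form Q (Population Q): y = (11.0/3.0)(12.57 − 6.5) + 50.0 = 72.3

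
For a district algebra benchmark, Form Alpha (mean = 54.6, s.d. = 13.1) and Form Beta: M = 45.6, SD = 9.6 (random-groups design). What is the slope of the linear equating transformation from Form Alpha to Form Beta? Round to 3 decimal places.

0.733

A = SD_Y / SD_X = 9.6 / 13.1 = 0.733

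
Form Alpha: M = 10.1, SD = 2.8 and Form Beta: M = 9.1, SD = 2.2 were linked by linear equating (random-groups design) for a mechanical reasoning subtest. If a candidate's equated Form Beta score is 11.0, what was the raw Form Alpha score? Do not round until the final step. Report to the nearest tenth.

12.5

Invert y = (SD_Y/SD_X)(x − M_X) + M_Y:
x = (SD_X/SD_Y)(y − M_Y) + M_X = (2.8/2.2)(11.0 − 9.1) + 10.1
x = 1.272727 × 1.900 + 10.1 = 12.5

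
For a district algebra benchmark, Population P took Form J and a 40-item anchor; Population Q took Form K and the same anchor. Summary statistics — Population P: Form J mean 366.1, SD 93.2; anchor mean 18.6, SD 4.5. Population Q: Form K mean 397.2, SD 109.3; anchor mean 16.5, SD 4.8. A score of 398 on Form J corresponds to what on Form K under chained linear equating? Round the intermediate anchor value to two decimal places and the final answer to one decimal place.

Form J → anchor (Population P): v = (4.5/93.2)(398 − 366.1) + 18.6 = 20.14
anchor → Form K (Population Q): y = (109.3/4.8)(20.14 − 16.5) + 397.2 = 480.1

480.1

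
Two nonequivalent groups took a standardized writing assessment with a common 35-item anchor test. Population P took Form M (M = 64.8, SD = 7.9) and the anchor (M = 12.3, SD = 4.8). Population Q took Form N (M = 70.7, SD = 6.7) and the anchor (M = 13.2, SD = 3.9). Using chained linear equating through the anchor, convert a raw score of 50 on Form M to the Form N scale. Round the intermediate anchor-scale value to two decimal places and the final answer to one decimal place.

53.7

Form M → anchor (Population P): v = (4.8/7.9)(50 − 64.8) + 12.3 = 3.31
anchor → Form N (Population Q): y = (6.7/3.9)(3.31 − 13.2) + 70.7 = 53.7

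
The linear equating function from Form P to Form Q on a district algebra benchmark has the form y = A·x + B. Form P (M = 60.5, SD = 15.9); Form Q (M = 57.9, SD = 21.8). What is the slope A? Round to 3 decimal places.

1.371

A = SD_Y / SD_X = 21.8 / 15.9 = 1.371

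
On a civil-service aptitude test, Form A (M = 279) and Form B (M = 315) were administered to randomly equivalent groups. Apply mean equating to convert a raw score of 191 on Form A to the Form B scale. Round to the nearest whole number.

227

Mean equating: y = x + (M_Y − M_X) = 191 + (315 − 279) = 227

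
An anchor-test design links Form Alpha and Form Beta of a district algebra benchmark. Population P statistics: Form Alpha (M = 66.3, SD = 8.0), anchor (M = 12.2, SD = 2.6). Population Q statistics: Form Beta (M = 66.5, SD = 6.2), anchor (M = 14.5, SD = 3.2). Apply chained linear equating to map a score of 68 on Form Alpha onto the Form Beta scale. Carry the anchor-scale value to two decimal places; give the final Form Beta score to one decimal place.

Form Alpha → anchor (Population P): v = (2.6/8.0)(68 − 66.3) + 12.2 = 12.75
anchor → Form Beta (Population Q): y = (6.2/3.2)(12.75 − 14.5) + 66.5 = 63.1

63.1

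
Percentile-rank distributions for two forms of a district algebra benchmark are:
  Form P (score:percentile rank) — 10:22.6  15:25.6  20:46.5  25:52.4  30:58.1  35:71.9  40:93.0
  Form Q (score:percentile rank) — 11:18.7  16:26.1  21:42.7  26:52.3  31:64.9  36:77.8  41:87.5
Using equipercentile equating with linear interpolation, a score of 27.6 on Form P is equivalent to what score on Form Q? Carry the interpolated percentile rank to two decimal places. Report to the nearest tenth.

27.2

PR of 27.6 on Form P: 52.4 + (27.6 − 25)/(30 − 25) × (58.1 − 52.4) = 55.36
On Form Q, PR 55.36 falls between score 26 (PR 52.3) and 31 (PR 64.9).
Interpolate: 26 + (55.36 − 52.3)/(64.9 − 52.3) × (31 − 26) = 27.2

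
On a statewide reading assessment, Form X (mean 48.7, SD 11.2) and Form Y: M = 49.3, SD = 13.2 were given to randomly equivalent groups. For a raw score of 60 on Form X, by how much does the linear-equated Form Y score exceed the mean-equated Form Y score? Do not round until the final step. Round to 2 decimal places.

Mean-equated: 60 + (49.3 − 48.7) = 60.60
Linear-equated: (13.2/11.2)(60 − 48.7) + 49.3 = 62.618
Difference = 62.618 − 60.60 = 2.02

2.02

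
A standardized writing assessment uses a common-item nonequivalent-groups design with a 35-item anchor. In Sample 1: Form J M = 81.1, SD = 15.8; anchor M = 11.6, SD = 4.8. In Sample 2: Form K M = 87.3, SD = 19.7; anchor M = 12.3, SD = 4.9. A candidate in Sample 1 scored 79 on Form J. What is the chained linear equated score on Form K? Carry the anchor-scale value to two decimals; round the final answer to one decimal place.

81.9

Form J → anchor (Sample 1): v = (4.8/15.8)(79 − 81.1) + 11.6 = 10.96
anchor → Form K (Sample 2): y = (19.7/4.9)(10.96 − 12.3) + 87.3 = 81.9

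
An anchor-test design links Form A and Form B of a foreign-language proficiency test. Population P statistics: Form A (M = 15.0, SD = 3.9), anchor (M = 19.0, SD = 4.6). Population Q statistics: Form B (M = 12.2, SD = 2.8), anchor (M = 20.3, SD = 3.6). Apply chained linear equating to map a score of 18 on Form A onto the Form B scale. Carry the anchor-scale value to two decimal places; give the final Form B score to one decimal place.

13.9

Form A → anchor (Population P): v = (4.6/3.9)(18 − 15.0) + 19.0 = 22.54
anchor → Form B (Population Q): y = (2.8/3.6)(22.54 − 20.3) + 12.2 = 13.9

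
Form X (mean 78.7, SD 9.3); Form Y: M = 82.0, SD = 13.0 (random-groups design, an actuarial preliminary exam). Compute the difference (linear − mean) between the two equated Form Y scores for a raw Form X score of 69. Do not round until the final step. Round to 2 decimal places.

Mean-equated: 69 + (82.0 − 78.7) = 72.30
Linear-equated: (13.0/9.3)(69 − 78.7) + 82.0 = 68.441
Difference = 68.441 − 72.30 = -3.86

-3.86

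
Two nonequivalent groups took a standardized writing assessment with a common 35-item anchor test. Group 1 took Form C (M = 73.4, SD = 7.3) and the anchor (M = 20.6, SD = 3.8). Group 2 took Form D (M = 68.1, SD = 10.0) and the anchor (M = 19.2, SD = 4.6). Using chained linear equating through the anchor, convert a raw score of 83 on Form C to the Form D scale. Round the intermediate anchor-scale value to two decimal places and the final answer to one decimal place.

82.0

Form C → anchor (Group 1): v = (3.8/7.3)(83 − 73.4) + 20.6 = 25.60
anchor → Form D (Group 2): y = (10.0/4.6)(25.60 − 19.2) + 68.1 = 82.0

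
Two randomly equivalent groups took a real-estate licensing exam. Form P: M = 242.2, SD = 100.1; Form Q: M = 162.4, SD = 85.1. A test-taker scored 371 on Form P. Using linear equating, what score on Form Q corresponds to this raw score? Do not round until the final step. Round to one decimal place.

271.9

Linear equating: y = (SD_Y/SD_X)(x − M_X) + M_Y
y = (85.1/100.1)(371 − 242.2) + 162.4
y = 0.850150 × 128.8 + 162.4 = 109.4993 + 162.4 = 271.9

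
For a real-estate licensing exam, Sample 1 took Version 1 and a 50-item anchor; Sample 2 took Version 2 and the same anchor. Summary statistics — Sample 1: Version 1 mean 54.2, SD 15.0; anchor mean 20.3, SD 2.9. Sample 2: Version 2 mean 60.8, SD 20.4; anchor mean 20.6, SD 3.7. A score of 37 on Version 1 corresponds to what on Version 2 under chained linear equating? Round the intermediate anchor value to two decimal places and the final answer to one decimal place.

40.8

Version 1 → anchor (Sample 1): v = (2.9/15.0)(37 − 54.2) + 20.3 = 16.97
anchor → Version 2 (Sample 2): y = (20.4/3.7)(16.97 − 20.6) + 60.8 = 40.8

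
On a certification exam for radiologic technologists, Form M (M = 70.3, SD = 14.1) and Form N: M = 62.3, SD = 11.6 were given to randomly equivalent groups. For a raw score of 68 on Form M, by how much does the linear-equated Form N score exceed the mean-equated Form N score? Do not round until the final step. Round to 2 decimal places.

0.41

Mean-equated: 68 + (62.3 − 70.3) = 60.00
Linear-equated: (11.6/14.1)(68 − 70.3) + 62.3 = 60.408
Difference = 60.408 − 60.00 = 0.41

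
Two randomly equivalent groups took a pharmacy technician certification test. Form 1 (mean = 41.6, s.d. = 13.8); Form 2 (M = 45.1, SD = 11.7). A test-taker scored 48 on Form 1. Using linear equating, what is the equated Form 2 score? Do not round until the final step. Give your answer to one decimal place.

50.5

Linear equating: y = (SD_Y/SD_X)(x − M_X) + M_Y
y = (11.7/13.8)(48 − 41.6) + 45.1
y = 0.847826 × 6.4 + 45.1 = 5.4261 + 45.1 = 50.5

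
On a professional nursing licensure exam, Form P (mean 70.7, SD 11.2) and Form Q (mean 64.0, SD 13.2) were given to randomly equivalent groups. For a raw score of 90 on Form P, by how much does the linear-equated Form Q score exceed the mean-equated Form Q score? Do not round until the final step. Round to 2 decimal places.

3.45

Mean-equated: 90 + (64.0 − 70.7) = 83.30
Linear-equated: (13.2/11.2)(90 − 70.7) + 64.0 = 86.746
Difference = 86.746 − 83.30 = 3.45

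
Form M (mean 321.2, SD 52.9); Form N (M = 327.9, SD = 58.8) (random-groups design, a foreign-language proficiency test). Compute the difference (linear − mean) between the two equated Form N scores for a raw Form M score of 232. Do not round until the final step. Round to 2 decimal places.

Mean-equated: 232 + (327.9 − 321.2) = 238.70
Linear-equated: (58.8/52.9)(232 − 321.2) + 327.9 = 228.751
Difference = 228.751 − 238.70 = -9.95

-9.95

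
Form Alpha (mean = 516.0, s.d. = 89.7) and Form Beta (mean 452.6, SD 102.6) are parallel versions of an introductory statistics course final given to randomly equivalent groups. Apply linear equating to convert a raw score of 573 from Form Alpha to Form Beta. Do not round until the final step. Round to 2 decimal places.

Linear equating: y = (SD_Y/SD_X)(x − M_X) + M_Y
y = (102.6/89.7)(573 − 516.0) + 452.6
y = 1.143813 × 57.0 + 452.6 = 65.1973 + 452.6 = 517.80

517.80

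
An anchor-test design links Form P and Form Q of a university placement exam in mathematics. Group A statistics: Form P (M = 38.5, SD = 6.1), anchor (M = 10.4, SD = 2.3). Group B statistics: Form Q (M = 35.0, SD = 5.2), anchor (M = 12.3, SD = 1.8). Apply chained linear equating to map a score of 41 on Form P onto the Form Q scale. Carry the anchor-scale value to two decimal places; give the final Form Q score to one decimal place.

32.2

Form P → anchor (Group A): v = (2.3/6.1)(41 − 38.5) + 10.4 = 11.34
anchor → Form Q (Group B): y = (5.2/1.8)(11.34 − 12.3) + 35.0 = 32.2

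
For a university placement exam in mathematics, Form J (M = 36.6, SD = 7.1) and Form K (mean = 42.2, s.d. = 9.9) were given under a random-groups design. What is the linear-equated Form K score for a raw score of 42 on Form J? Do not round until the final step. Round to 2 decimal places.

49.73

Linear equating: y = (SD_Y/SD_X)(x − M_X) + M_Y
y = (9.9/7.1)(42 − 36.6) + 42.2
y = 1.394366 × 5.4 + 42.2 = 7.5296 + 42.2 = 49.73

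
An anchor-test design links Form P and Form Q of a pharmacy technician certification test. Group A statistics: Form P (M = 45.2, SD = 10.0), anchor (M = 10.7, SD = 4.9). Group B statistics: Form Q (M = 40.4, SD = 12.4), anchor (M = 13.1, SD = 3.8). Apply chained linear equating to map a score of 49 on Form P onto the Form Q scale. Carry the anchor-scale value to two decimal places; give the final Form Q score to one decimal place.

Form P → anchor (Group A): v = (4.9/10.0)(49 − 45.2) + 10.7 = 12.56
anchor → Form Q (Group B): y = (12.4/3.8)(12.56 − 13.1) + 40.4 = 38.6

38.6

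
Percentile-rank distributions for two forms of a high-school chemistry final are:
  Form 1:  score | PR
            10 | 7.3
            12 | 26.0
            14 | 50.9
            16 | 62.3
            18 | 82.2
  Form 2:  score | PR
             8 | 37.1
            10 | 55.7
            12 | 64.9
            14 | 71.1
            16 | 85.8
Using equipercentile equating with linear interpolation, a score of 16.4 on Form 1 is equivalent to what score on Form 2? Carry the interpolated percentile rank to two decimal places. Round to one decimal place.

12.4

PR of 16.4 on Form 1: 62.3 + (16.4 − 16)/(18 − 16) × (82.2 − 62.3) = 66.28
On Form 2, PR 66.28 falls between score 12 (PR 64.9) and 14 (PR 71.1).
Interpolate: 12 + (66.28 − 64.9)/(71.1 − 64.9) × (14 − 12) = 12.4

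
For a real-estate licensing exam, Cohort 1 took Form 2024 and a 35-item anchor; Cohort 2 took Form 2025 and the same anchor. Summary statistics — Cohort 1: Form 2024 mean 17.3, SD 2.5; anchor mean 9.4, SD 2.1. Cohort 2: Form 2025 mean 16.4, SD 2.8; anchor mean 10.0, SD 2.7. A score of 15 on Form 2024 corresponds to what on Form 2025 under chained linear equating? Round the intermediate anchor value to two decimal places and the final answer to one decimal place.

13.8

Form 2024 → anchor (Cohort 1): v = (2.1/2.5)(15 − 17.3) + 9.4 = 7.47
anchor → Form 2025 (Cohort 2): y = (2.8/2.7)(7.47 − 10.0) + 16.4 = 13.8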